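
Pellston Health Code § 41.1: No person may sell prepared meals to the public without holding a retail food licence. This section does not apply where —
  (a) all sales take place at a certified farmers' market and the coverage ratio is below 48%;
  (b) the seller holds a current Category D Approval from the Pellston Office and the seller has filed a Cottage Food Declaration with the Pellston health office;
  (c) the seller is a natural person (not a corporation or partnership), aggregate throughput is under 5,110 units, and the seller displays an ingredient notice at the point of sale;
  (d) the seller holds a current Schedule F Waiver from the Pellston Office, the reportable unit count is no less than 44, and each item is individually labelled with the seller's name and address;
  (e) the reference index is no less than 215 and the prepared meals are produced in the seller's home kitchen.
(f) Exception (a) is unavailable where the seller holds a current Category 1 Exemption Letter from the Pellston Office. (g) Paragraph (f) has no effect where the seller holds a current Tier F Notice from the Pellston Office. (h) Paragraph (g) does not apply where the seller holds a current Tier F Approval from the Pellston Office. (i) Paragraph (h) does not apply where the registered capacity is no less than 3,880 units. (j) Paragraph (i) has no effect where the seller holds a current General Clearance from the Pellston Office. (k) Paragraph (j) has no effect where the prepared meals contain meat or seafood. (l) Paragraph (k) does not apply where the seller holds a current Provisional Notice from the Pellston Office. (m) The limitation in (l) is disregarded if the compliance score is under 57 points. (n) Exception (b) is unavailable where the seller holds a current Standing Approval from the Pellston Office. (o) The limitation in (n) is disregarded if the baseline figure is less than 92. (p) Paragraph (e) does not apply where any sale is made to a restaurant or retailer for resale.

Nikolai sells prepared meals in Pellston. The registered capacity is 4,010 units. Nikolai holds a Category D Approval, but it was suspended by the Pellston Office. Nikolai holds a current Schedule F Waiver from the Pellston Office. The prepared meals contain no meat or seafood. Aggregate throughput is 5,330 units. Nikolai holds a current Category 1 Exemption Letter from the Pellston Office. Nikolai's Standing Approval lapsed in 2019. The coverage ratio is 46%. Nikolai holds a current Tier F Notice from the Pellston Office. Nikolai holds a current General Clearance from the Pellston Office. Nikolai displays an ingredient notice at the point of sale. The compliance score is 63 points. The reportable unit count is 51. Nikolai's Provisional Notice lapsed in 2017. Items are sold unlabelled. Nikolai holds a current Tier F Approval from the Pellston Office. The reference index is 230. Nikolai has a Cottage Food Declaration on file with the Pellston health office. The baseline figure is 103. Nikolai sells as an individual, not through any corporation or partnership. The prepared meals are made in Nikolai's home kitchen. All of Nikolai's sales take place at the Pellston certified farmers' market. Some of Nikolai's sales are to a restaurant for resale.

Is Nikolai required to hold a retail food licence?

Exception (a)'s conditions are all satisfied: all sales are at a certified farmers' market; the coverage ratio is 46%, below the 48% limit. But applying paragraphs (f)–(m): (f) is engaged — a current Category 1 Exemption Letter is held. (g) applies (a current Tier F Notice is held), but is set aside by (h): (h) operates against (g): a current Tier F Approval is held. (i) is engaged (the registered capacity is 4,010 units, meeting the 3,880 units threshold), but yields to (j): (j) applies — a current General Clearance is held. (k) is not triggered (the prepared meals contain no meat or seafood), so (j) stands. Exception (a) does not apply.
Exception (b) fails — the Category D Approval is not current.
Exception (c) fails — aggregate throughput is 5,330 units, not under 5,110 units.
Exception (d) requires that each item is individually labelled with the seller's name and address; but items are sold unlabelled, so (d) is unavailable.
Exception (e): the reference index is 230, meeting the 215 threshold; the prepared meals are home-kitchen produced — every condition holds. However, paragraph (p) must be considered: (p) is engaged — some sales are to a restaurant for resale. So (e) is unavailable.
Every exception is unavailable, so the rule governs.

Yes — Nikolai must hold a retail food licence.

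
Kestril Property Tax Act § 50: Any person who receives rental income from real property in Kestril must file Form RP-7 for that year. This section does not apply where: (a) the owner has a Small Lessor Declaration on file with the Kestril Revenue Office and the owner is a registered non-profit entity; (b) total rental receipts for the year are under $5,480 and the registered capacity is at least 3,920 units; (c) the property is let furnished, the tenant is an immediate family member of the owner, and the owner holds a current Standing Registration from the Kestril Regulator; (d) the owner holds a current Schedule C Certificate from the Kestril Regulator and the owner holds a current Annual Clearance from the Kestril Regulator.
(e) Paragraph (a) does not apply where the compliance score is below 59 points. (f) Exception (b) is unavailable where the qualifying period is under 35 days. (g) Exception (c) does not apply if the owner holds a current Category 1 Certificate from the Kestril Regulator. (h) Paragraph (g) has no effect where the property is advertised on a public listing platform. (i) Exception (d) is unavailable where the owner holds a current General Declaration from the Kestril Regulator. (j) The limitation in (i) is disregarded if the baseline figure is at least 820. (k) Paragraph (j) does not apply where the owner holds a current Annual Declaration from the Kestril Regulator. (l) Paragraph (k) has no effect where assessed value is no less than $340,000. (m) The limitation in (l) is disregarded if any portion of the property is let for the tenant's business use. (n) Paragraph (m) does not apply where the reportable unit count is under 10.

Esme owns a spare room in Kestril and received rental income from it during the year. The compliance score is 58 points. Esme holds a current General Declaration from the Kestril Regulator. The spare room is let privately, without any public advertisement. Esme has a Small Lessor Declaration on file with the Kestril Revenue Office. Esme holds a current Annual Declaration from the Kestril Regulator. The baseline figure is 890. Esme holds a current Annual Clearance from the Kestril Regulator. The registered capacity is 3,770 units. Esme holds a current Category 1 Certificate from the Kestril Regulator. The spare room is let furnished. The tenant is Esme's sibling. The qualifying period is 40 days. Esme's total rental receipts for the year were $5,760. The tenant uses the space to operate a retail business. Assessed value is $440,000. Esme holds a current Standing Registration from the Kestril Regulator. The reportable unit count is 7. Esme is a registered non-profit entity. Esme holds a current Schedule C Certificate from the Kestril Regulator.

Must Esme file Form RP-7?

Exception (a): a Small Lessor Declaration is on file; Esme is a registered non-profit — every condition holds. But applying paragraph (e): (e) applies — the compliance score is 58 points, below the 59 points limit. (a) is therefore removed.
Exception (b) requires that total rental receipts for the year are under $5,480; but total rental receipts for the year are $5,760, not under $5,480, so (b) is unavailable.
Exception (c): the property is let furnished; the tenant is an immediate family member; a current Standing Registration is held — every condition holds. However, paragraphs (g)–(h) must be considered: (g) operates against (c): a current Category 1 Certificate is held. (h) is inapplicable (the property is let privately without advertisement), so (g) stands. (c) is therefore removed.
Exception (d)'s conditions are all satisfied: a current Schedule C Certificate is held; a current Annual Clearance is held. Applying paragraphs (i)–(n): (i) applies (a current General Declaration is held), but is itself disapplied by (j): (j) operates against (i): the baseline figure is 890, meeting the 820 threshold. (k) is triggered (a current Annual Declaration is held), but is displaced by (l): (l) operates against (k): assessed value is $440,000, meeting the $340,000 threshold. (m) is triggered (the space is let for business use), but is set aside by (n): (n) operates against (m): the reportable unit count is 7, under the 10 limit. Exception (d) stands.

No — exception (d) applies; Esme is not required to file Form RP-7.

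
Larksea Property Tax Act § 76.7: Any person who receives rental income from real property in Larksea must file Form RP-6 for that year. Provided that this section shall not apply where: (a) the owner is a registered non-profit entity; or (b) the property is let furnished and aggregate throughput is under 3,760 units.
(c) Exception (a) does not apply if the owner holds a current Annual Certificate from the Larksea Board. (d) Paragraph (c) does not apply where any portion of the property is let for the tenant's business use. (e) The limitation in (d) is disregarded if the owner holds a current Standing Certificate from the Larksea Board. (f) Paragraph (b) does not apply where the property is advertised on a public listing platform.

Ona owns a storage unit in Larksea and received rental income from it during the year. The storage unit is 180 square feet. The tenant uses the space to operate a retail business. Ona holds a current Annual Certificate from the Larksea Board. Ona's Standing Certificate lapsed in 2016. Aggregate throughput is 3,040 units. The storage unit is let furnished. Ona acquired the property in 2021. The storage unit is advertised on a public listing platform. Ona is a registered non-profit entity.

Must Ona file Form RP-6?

Exception (a)'s conditions are all satisfied: Ona is a registered non-profit. Applying paragraphs (c)–(e): (c) would limit (a) — a current Annual Certificate is held — but (d) sets (c) aside: (d) operates against (c): the space is let for business use. (e) does not operate here (there is no Standing Certificate in force), so (d) stands. Exception (a) stands.
All of (b)'s requirements are met (the property is let furnished; aggregate throughput is 3,040 units, under the 3,760 units limit). Turning to paragraph (f): (f) operates against (b): the property is publicly advertised. Exception (b) does not apply.

No — exception (a) applies; Ona is not required to file Form RP-6.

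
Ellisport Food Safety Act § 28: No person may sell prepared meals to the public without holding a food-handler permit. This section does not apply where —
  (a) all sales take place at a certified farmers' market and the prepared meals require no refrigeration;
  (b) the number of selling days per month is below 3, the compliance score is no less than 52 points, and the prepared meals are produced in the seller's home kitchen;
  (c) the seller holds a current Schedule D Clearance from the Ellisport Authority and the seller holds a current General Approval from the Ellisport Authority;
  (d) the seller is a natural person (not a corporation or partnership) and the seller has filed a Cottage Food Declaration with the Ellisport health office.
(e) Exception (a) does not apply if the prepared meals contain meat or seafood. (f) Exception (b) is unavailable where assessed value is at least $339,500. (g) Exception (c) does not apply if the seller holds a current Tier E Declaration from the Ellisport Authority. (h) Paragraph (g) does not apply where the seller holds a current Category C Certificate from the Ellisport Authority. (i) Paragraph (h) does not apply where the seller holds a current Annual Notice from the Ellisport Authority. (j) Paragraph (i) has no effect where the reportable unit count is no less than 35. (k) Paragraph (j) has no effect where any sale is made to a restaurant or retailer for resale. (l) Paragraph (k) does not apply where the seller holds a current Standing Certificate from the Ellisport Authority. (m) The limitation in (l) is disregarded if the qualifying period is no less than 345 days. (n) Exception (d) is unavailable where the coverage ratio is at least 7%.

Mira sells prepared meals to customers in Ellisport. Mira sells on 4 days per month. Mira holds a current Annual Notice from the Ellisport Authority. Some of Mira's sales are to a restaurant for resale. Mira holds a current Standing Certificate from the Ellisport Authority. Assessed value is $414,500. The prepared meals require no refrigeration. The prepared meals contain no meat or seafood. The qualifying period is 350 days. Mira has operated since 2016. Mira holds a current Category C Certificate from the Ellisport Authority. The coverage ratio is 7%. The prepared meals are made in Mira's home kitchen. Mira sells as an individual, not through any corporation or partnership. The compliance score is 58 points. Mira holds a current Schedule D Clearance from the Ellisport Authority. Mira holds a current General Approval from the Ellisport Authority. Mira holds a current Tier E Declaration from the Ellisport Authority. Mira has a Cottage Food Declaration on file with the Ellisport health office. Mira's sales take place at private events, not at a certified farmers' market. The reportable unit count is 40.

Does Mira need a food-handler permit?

Exception (a) does not apply: sales are at private events, not a certified farmers' market.
Exception (b) fails — the number of selling days per month is 4, not below 3.
Exception (c) is satisfied on its face — a current Schedule D Clearance is held; a current General Approval is held. But: (g) is engaged — a current Tier E Declaration is held. (h) would limit (g) — a current Category C Certificate is held — but (i) sets (h) aside: (i) is triggered — a current Annual Notice is held. (j) is triggered (the reportable unit count is 40, meeting the 35 threshold), but is overridden by (k): (k) operates against (j): some sales are to a restaurant for resale. (l) would limit (k) — a current Standing Certificate is held — but (m) sets (l) aside: (m) applies — the qualifying period is 350 days, meeting the 345 days threshold. Exception (c) does not apply.
Exception (d) is satisfied on its face — the seller is a natural person; a Cottage Food Declaration is on file. But: (n) operates against (d): the coverage ratio is 7%, meeting the 7% threshold. So (d) is unavailable.
Every exception is unavailable, so the rule governs.

Yes — Mira must hold a food-handler permit.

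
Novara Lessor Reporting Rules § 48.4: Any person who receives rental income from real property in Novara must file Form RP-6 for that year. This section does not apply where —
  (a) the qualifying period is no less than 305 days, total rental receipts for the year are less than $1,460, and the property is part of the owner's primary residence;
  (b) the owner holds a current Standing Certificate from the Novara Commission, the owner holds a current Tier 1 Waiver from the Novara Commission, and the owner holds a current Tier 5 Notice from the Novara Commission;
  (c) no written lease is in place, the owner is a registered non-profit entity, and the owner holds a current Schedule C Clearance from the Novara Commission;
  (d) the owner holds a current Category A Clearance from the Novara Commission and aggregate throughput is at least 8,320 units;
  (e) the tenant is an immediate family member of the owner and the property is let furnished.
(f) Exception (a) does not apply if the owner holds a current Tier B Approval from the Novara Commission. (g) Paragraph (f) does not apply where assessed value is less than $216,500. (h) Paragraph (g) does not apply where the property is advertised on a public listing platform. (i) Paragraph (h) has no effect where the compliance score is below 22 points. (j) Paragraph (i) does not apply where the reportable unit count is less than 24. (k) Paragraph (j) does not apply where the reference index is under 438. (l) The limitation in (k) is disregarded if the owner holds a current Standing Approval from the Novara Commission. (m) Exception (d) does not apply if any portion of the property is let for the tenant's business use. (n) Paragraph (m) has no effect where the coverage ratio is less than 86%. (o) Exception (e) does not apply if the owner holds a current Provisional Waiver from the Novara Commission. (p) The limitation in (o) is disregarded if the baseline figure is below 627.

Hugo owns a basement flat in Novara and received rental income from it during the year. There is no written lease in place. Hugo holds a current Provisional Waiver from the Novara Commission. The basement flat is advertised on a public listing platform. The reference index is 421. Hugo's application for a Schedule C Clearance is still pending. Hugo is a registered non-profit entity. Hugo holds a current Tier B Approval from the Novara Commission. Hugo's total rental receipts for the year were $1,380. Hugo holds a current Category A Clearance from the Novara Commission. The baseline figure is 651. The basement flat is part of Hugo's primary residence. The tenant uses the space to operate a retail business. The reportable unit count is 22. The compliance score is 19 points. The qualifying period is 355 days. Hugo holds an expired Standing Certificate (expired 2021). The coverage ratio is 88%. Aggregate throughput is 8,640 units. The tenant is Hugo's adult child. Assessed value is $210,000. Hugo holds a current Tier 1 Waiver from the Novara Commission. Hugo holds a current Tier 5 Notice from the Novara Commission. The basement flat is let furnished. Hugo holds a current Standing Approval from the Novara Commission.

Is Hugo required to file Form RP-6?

Yes — Hugo must file Form RP-6.

Exception (a)'s conditions are all satisfied: the qualifying period is 355 days, meeting the 305 days threshold; total rental receipts for the year are $1,380, less than the $1,460 limit; the basement flat is part of the primary residence. But applying paragraphs (f)–(l): (f) operates against (a): a current Tier B Approval is held. (g) would limit (f) — assessed value is $210,000, less than the $216,500 limit — but (h) sets (g) aside: (h) operates against (g): the property is publicly advertised. (i) is triggered (the compliance score is 19 points, below the 22 points limit), but is set aside by (j): (j) operates against (i): the reportable unit count is 22, less than the 24 limit. (k) would limit (j) — the reference index is 421, under the 438 limit — but (l) sets (k) aside: (l) operates against (k): a current Standing Approval is held. So (a) is unavailable.
Exception (b) requires that the owner holds a current Standing Certificate from the Novara Commission; but no current Standing Certificate is held, so (b) is unavailable.
Exception (c) does not apply: there is no Schedule C Clearance in force.
All of (d)'s requirements are met (a current Category A Clearance is held; aggregate throughput is 8,640 units, meeting the 8,320 units threshold). But: (m) is triggered — the space is let for business use. (n), which would lift (m), is not engaged — the coverage ratio is 88%, not less than 86%. (d) is therefore removed.
Exception (e): the tenant is an immediate family member; the property is let furnished — every condition holds. But applying paragraphs (o)–(p): (o) operates against (e): a current Provisional Waiver is held. (p), which would lift (o), is not engaged — the baseline figure is 651, not below 627. Exception (e) does not apply.
None of the exceptions is available; § 48.4 applies in full.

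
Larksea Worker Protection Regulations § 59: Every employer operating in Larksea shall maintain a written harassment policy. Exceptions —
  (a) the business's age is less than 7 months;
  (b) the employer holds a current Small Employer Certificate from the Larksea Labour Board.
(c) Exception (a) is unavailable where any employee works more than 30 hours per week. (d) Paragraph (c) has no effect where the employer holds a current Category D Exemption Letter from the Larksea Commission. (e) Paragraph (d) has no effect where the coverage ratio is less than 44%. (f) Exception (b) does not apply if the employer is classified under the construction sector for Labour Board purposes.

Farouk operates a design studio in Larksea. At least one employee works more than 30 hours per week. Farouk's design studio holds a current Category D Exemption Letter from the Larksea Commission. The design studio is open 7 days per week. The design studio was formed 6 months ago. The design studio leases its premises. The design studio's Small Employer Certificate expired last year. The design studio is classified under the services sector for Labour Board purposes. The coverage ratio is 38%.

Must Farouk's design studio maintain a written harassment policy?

Yes — Farouk's design studio must maintain a written harassment policy.

Exception (a)'s conditions are all satisfied: the business's age is 6 months, less than the 7 months limit. But applying paragraphs (c)–(e): (c) operates against (a): at least one employee exceeds 30 hours/week. (d) is engaged (a current Category D Exemption Letter is held), but yields to (e): (e) is triggered — the coverage ratio is 38%, less than the 44% limit. Exception (a) does not apply.
Exception (b) fails — the Small Employer Certificate has expired.
No exception displaces § 59.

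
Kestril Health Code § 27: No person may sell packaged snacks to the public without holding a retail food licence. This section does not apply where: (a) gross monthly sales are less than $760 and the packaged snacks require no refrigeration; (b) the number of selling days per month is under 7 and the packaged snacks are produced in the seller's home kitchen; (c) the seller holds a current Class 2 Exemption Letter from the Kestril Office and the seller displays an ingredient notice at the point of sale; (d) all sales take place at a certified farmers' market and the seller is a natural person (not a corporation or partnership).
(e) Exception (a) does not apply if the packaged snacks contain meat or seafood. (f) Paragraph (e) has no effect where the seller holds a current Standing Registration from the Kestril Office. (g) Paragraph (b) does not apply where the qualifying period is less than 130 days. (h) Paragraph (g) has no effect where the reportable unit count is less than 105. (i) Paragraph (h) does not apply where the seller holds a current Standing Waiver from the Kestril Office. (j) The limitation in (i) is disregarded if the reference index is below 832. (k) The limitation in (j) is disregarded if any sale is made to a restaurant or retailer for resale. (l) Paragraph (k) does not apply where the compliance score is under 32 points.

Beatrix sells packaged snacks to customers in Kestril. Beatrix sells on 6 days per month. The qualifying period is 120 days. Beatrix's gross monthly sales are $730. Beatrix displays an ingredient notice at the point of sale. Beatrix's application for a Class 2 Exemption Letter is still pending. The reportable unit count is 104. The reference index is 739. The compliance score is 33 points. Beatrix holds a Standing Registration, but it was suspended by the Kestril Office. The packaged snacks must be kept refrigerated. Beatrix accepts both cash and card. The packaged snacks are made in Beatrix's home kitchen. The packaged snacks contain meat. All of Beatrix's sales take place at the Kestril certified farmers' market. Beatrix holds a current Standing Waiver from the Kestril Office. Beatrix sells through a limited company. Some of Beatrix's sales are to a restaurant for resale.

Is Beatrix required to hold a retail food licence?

Exception (a) does not apply: the packaged snacks require refrigeration.
Exception (b): the number of selling days per month is 6, under the 7 limit; the packaged snacks are home-kitchen produced — every condition holds. However, paragraphs (g)–(l) must be considered: (g) is triggered — the qualifying period is 120 days, less than the 130 days limit. (h) is triggered (the reportable unit count is 104, less than the 105 limit), but is overridden by (i): (i) is engaged — a current Standing Waiver is held. (j) is engaged (the reference index is 739, below the 832 limit), but is displaced by (k): (k) operates — some sales are to a restaurant for resale. (l) does not operate here (the compliance score is 33 points, not under 32 points), so (k) stands. So (b) is unavailable.
Exception (c) does not apply: there is no Class 2 Exemption Letter in force.
Exception (d) requires that the seller is a natural person (not a corporation or partnership); but the seller operates through a limited company, so (d) is unavailable.
Every exception is unavailable, so the rule governs.

Yes — Beatrix must hold a retail food licence.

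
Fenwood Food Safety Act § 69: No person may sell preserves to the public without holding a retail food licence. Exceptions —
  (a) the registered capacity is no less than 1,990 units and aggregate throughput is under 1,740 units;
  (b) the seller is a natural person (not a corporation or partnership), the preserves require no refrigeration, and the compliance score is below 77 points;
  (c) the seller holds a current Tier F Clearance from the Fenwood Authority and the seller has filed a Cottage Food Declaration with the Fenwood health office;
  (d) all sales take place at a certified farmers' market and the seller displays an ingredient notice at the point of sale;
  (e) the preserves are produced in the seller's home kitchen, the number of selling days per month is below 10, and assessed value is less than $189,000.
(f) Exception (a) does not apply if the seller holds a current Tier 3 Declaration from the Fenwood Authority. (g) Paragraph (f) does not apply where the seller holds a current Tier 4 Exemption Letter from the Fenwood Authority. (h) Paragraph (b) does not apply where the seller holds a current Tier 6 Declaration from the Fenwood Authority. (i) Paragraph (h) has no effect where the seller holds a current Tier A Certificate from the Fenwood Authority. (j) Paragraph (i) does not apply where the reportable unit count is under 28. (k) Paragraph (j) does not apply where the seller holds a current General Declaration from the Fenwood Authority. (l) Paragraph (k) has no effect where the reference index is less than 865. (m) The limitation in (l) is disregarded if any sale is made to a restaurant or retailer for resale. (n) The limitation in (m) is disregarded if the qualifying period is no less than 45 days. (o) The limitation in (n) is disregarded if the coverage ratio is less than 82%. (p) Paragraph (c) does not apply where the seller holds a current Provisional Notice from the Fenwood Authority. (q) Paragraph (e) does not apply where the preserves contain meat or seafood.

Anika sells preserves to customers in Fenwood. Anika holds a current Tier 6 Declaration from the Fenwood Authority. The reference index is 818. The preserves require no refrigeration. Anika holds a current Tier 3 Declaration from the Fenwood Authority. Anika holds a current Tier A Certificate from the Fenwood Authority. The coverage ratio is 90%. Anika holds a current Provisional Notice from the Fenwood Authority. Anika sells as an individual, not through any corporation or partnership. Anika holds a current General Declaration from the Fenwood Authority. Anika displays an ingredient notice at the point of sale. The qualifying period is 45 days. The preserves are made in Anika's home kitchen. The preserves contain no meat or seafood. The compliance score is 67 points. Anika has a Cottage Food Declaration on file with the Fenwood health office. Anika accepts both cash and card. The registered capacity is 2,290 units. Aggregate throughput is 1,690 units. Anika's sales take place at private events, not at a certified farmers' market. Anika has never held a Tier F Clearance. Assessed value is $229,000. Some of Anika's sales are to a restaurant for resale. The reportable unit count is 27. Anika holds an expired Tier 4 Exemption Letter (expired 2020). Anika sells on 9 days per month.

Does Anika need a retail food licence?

Yes — Anika must hold a retail food licence.

Exception (a) is satisfied on its face — the registered capacity is 2,290 units, meeting the 1,990 units threshold; aggregate throughput is 1,690 units, under the 1,740 units limit. Turning to paragraphs (f)–(g): (f) operates — a current Tier 3 Declaration is held. (g) is not engaged (no current Tier 4 Exemption Letter is held), so (f) stands. Exception (a) does not apply.
Exception (b) is satisfied on its face — the seller is a natural person; the preserves are shelf-stable; the compliance score is 67 points, below the 77 points limit. But applying paragraphs (h)–(o): (h) operates — a current Tier 6 Declaration is held. (i) is engaged (a current Tier A Certificate is held), but is displaced by (j): (j) operates against (i): the reportable unit count is 27, under the 28 limit. (k) operates (a current General Declaration is held), but is overridden by (l): (l) operates against (k): the reference index is 818, less than the 865 limit. (m) would limit (l) — some sales are to a restaurant for resale — but (n) sets (m) aside: (n) is triggered — the qualifying period is 45 days, meeting the 45 days threshold. (o) does not operate here (the coverage ratio is 90%, not less than 82%), so (n) stands. So (b) is unavailable.
Exception (c) does not apply: no current Tier F Clearance is held.
Exception (d) fails — sales are at private events, not a certified farmers' market.
Exception (e) does not apply: assessed value is $229,000, not less than $189,000.
Every exception is unavailable, so the rule governs.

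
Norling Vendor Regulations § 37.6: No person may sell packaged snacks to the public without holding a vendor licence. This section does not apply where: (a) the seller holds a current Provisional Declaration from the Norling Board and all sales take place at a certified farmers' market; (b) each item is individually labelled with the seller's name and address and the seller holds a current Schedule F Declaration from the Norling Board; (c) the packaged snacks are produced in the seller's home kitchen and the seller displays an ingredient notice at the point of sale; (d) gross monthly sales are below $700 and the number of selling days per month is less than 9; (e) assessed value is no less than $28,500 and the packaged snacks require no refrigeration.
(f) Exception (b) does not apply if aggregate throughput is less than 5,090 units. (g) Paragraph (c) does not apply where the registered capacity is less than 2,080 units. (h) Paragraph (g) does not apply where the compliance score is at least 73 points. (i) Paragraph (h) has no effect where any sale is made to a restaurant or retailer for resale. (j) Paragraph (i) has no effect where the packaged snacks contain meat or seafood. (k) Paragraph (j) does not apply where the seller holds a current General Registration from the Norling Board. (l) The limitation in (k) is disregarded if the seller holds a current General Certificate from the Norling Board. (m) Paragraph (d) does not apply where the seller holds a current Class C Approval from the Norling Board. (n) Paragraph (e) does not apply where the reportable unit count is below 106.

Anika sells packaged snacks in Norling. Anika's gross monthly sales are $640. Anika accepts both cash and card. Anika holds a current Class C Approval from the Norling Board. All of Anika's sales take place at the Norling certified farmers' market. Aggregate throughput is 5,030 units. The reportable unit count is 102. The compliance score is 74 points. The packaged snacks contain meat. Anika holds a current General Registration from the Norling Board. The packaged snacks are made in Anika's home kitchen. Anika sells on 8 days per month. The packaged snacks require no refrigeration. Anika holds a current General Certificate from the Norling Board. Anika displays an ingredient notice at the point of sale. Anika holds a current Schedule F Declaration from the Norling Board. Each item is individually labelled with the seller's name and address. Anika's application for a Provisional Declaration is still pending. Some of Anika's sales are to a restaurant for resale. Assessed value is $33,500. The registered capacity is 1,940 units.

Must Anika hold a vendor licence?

Exception (a) does not apply: the Provisional Declaration is not current.
Exception (b): items are individually labelled; a current Schedule F Declaration is held — every condition holds. Turning to paragraph (f): (f) is engaged — aggregate throughput is 5,030 units, less than the 5,090 units limit. (b) is therefore removed.
Exception (c) is satisfied on its face — the packaged snacks are home-kitchen produced; an ingredient notice is displayed. Considering the limiting provisions: (g) would limit (c) — the registered capacity is 1,940 units, less than the 2,080 units limit — but (h) sets (g) aside: (h) operates against (g): the compliance score is 74 points, meeting the 73 points threshold. (i) is triggered (some sales are to a restaurant for resale), but is overridden by (j): (j) operates — the packaged snacks contain meat. (k) would limit (j) — a current General Registration is held — but (l) sets (k) aside: (l) is engaged — a current General Certificate is held. (c) remains available.
Exception (d): gross monthly sales are $640, below the $700 limit; the number of selling days per month is 8, less than the 9 limit — every condition holds. But applying paragraph (m): (m) is engaged — a current Class C Approval is held. Exception (d) does not apply.
Exception (e)'s conditions are all satisfied: assessed value is $33,500, meeting the $28,500 threshold; the packaged snacks are shelf-stable. However, paragraph (n) must be considered: (n) operates — the reportable unit count is 102, below the 106 limit. So (e) is unavailable.

No — exception (c) applies; Anika is not required to hold a vendor licence.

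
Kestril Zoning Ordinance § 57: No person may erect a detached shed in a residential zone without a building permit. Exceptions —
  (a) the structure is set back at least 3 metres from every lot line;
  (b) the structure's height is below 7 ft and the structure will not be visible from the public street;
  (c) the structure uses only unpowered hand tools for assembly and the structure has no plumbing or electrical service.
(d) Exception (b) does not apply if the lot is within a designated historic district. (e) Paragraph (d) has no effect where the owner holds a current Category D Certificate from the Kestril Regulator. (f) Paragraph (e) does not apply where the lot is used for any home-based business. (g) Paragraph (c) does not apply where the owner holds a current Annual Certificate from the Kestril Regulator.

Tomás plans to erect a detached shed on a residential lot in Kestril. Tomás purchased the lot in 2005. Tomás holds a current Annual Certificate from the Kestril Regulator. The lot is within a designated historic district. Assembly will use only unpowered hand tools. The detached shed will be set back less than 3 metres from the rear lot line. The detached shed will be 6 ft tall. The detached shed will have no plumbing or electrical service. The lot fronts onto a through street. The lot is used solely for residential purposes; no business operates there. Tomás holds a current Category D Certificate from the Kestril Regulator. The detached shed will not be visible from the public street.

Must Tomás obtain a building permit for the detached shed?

Exception (a) fails — the rear setback is under 3 m.
All of (b)'s requirements are met (the structure's height is 6 ft, below the 7 ft limit; the structure will not be visible from the street). As to paragraphs (d)–(f): (d) applies (the lot is in a historic district), but is itself disapplied by (e): (e) operates against (d): a current Category D Certificate is held. (f), which would lift (e), is inapplicable — the lot is solely residential. Exception (b) stands.
Exception (c)'s conditions are all satisfied: assembly uses only hand tools; there is no plumbing or electrical service. But applying paragraph (g): (g) applies — a current Annual Certificate is held. Exception (c) does not apply.

No — exception (b) applies; Tomás does not need a building permit.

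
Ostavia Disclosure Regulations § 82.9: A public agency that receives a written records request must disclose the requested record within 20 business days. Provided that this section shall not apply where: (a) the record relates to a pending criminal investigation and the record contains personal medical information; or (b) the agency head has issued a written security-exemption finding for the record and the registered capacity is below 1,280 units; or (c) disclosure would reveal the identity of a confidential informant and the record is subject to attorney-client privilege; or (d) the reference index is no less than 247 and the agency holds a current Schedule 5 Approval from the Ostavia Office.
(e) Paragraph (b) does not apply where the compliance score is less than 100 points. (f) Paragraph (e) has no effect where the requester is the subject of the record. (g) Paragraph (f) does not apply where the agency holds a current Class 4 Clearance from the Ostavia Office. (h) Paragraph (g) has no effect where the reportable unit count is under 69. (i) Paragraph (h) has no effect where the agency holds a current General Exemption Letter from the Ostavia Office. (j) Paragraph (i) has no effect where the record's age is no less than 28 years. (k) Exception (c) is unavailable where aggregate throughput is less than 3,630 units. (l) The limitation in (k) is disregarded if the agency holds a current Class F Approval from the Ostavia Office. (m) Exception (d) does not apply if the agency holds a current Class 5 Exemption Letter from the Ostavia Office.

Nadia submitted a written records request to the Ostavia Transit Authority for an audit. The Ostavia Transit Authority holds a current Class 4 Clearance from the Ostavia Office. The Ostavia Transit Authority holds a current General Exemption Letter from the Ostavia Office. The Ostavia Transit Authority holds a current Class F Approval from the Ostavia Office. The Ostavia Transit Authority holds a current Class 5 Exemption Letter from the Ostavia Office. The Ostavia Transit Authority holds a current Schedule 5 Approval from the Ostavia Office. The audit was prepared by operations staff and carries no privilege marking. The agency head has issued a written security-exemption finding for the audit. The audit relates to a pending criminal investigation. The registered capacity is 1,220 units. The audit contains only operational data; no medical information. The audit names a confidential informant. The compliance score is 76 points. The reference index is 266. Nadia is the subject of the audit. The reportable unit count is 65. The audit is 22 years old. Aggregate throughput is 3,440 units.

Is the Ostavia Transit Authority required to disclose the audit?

Yes — the Ostavia Transit Authority must disclose the audit.

Exception (a) does not apply: the audit contains only operational data.
Exception (b): a written security-exemption finding has been issued; the registered capacity is 1,220 units, below the 1,280 units limit — every condition holds. Turning to paragraphs (e)–(j): (e) is triggered — the compliance score is 76 points, less than the 100 points limit. (f) would limit (e) — Nadia is the subject of the audit — but (g) sets (f) aside: (g) operates — a current Class 4 Clearance is held. (h) is triggered (the reportable unit count is 65, under the 69 limit), but is set aside by (i): (i) is engaged — a current General Exemption Letter is held. (j), which would lift (i), is not triggered — the record's age is 22 years, short of 28 years. (b) is therefore removed.
Exception (c) does not apply: the audit carries no privilege marking.
Exception (d) is satisfied on its face — the reference index is 266, meeting the 247 threshold; a current Schedule 5 Approval is held. However, paragraph (m) must be considered: (m) applies — a current Class 5 Exemption Letter is held. (d) is therefore removed.
Every exception is unavailable, so the rule governs.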